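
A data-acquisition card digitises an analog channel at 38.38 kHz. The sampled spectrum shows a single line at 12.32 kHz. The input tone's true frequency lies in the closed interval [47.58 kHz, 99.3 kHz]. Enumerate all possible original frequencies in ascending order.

Frequencies that alias to 12.32 kHz are k·fs ± 12.32 kHz for integer k ≥ 0.
k=0: 12.32 kHz.
k=1: 26.06 kHz, 50.7 kHz.
k=2: 64.44 kHz, 89.08 kHz.
k=3: 102.82 kHz, 127.46 kHz.
Within [47.58 kHz, 99.3 kHz]: 50.7 kHz, 64.44 kHz, 89.08 kHz.

50.7 kHz, 64.44 kHz, 89.08 kHz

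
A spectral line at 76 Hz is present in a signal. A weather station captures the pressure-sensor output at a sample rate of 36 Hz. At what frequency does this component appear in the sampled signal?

76 Hz mod fs = 4 Hz.
4 Hz ≤ fs/2 = 18 Hz, appears at 4 Hz.

4 Hz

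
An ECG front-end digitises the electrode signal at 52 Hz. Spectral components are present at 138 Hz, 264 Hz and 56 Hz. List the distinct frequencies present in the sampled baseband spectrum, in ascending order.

fs/2 = 26 Hz.
138 Hz mod fs = 34 Hz.
34 Hz > fs/2 = 26 Hz, folds to fs − 34 Hz = 18 Hz.
264 Hz mod fs = 4 Hz.
4 Hz ≤ fs/2 = 26 Hz, appears at 4 Hz.
56 Hz mod fs = 4 Hz.
4 Hz ≤ fs/2 = 26 Hz, appears at 4 Hz.
Distinct values: {4 Hz, 18 Hz}.

4 Hz, 18 Hz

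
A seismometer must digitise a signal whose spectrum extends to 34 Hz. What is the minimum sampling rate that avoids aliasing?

Nyquist rate = 2 × 34 Hz = 68 Hz.

68 Hz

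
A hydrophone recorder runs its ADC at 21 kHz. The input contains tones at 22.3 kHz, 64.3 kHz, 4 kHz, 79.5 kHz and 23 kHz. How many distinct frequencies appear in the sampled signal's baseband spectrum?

4

fs/2 = 10.5 kHz.
22.3 kHz mod fs = 1.3 kHz.
1.3 kHz ≤ fs/2 = 10.5 kHz, appears at 1.3 kHz.
64.3 kHz mod fs = 1.3 kHz.
1.3 kHz ≤ fs/2 = 10.5 kHz, appears at 1.3 kHz.
4 kHz ≤ fs/2 = 10.5 kHz, passes unchanged.
79.5 kHz mod fs = 16.5 kHz.
16.5 kHz > fs/2 = 10.5 kHz, folds to fs − 16.5 kHz = 4.5 kHz.
23 kHz mod fs = 2 kHz.
2 kHz ≤ fs/2 = 10.5 kHz, appears at 2 kHz.
Distinct values: {1.3 kHz, 2 kHz, 4 kHz, 4.5 kHz} → 4.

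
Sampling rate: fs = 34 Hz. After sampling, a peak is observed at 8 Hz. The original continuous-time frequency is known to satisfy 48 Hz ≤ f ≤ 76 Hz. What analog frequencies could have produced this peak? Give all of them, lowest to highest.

Frequencies that alias to 8 Hz are k·fs ± 8 Hz for integer k ≥ 0.
k=0: 8 Hz.
k=1: 26 Hz, 42 Hz.
k=2: 60 Hz, 76 Hz.
k=3: 94 Hz, 110 Hz.
Within [48 Hz, 76 Hz]: 60 Hz, 76 Hz.

60 Hz, 76 Hz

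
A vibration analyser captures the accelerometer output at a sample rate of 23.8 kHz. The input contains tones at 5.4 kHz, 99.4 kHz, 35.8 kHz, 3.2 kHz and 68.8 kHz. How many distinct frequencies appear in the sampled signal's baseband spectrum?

fs/2 = 11.9 kHz.
5.4 kHz ≤ fs/2 = 11.9 kHz, passes unchanged.
99.4 kHz mod fs = 4.2 kHz.
4.2 kHz ≤ fs/2 = 11.9 kHz, appears at 4.2 kHz.
35.8 kHz mod fs = 12 kHz.
12 kHz > fs/2 = 11.9 kHz, folds to fs − 12 kHz = 11.8 kHz.
3.2 kHz ≤ fs/2 = 11.9 kHz, passes unchanged.
68.8 kHz mod fs = 21.2 kHz.
21.2 kHz > fs/2 = 11.9 kHz, folds to fs − 21.2 kHz = 2.6 kHz.
Distinct values: {2.6 kHz, 3.2 kHz, 4.2 kHz, 5.4 kHz, 11.8 kHz} → 5.

5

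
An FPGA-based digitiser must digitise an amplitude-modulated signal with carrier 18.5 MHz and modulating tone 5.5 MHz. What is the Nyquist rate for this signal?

48 MHz

AM sidebands sit at fc ± fm = 13 MHz and 24 MHz.
Highest-frequency component: 24 MHz.
Nyquist rate = 2 × 24 MHz = 48 MHz.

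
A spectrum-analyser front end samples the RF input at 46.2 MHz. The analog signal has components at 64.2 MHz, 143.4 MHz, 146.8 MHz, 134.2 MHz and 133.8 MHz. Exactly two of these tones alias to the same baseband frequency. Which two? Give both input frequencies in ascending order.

fs/2 = 23.1 MHz.
64.2 MHz mod fs = 18 MHz.
18 MHz ≤ fs/2 = 23.1 MHz, appears at 18 MHz.
143.4 MHz mod fs = 4.8 MHz.
4.8 MHz ≤ fs/2 = 23.1 MHz, appears at 4.8 MHz.
146.8 MHz mod fs = 8.2 MHz.
8.2 MHz ≤ fs/2 = 23.1 MHz, appears at 8.2 MHz.
134.2 MHz mod fs = 41.8 MHz.
41.8 MHz > fs/2 = 23.1 MHz, folds to fs − 41.8 MHz = 4.4 MHz.
133.8 MHz mod fs = 41.4 MHz.
41.4 MHz > fs/2 = 23.1 MHz, folds to fs − 41.4 MHz = 4.8 MHz.
133.8 MHz and 143.4 MHz both map to 4.8 MHz.

133.8 MHz, 143.4 MHz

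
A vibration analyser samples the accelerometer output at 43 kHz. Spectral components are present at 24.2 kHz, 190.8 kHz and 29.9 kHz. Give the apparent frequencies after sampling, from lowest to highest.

13.1 kHz, 18.8 kHz

fs/2 = 21.5 kHz.
24.2 kHz > fs/2 = 21.5 kHz, folds to fs − 24.2 kHz = 18.8 kHz.
190.8 kHz mod fs = 18.8 kHz.
18.8 kHz ≤ fs/2 = 21.5 kHz, appears at 18.8 kHz.
29.9 kHz > fs/2 = 21.5 kHz, folds to fs − 29.9 kHz = 13.1 kHz.
Distinct values: {13.1 kHz, 18.8 kHz}.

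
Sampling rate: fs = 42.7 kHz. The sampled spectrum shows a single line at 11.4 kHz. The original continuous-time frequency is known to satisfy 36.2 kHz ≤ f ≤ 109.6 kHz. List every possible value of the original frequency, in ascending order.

54.1 kHz, 74 kHz, 96.8 kHz

Frequencies that alias to 11.4 kHz are k·fs ± 11.4 kHz for integer k ≥ 0.
k=0: 11.4 kHz.
k=1: 31.3 kHz, 54.1 kHz.
k=2: 74 kHz, 96.8 kHz.
k=3: 116.7 kHz, 139.5 kHz.
Within [36.2 kHz, 109.6 kHz]: 54.1 kHz, 74 kHz, 96.8 kHz.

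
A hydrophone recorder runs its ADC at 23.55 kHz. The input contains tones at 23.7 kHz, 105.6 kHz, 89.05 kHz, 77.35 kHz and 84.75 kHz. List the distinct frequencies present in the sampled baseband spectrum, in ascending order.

fs/2 = 11.775 kHz.
23.7 kHz mod fs = 0.15 kHz.
0.15 kHz ≤ fs/2 = 11.775 kHz, appears at 0.15 kHz.
105.6 kHz mod fs = 11.4 kHz.
11.4 kHz ≤ fs/2 = 11.775 kHz, appears at 11.4 kHz.
89.05 kHz mod fs = 18.4 kHz.
18.4 kHz > fs/2 = 11.775 kHz, folds to fs − 18.4 kHz = 5.15 kHz.
77.35 kHz mod fs = 6.7 kHz.
6.7 kHz ≤ fs/2 = 11.775 kHz, appears at 6.7 kHz.
84.75 kHz mod fs = 14.1 kHz.
14.1 kHz > fs/2 = 11.775 kHz, folds to fs − 14.1 kHz = 9.45 kHz.
Distinct values: {0.15 kHz, 5.15 kHz, 6.7 kHz, 9.45 kHz, 11.4 kHz}.

0.15 kHz, 5.15 kHz, 6.7 kHz, 9.45 kHz, 11.4 kHz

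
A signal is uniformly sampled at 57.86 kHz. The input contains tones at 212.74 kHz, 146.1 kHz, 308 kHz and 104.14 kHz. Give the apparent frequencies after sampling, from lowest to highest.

fs/2 = 28.93 kHz.
212.74 kHz mod fs = 39.16 kHz.
39.16 kHz > fs/2 = 28.93 kHz, folds to fs − 39.16 kHz = 18.7 kHz.
146.1 kHz mod fs = 30.38 kHz.
30.38 kHz > fs/2 = 28.93 kHz, folds to fs − 30.38 kHz = 27.48 kHz.
308 kHz mod fs = 18.7 kHz.
18.7 kHz ≤ fs/2 = 28.93 kHz, appears at 18.7 kHz.
104.14 kHz mod fs = 46.28 kHz.
46.28 kHz > fs/2 = 28.93 kHz, folds to fs − 46.28 kHz = 11.58 kHz.
Distinct values: {11.58 kHz, 18.7 kHz, 27.48 kHz}.

11.58 kHz, 18.7 kHz, 27.48 kHz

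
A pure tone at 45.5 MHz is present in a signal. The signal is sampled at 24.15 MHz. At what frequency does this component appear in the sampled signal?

45.5 MHz mod fs = 21.35 MHz.
21.35 MHz > fs/2 = 12.075 MHz, folds to fs − 21.35 MHz = 2.8 MHz.

2.8 MHz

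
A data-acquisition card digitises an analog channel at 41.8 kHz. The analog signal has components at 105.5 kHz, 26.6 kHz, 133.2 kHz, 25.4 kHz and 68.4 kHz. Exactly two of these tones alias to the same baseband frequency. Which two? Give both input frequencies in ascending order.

fs/2 = 20.9 kHz.
105.5 kHz mod fs = 21.9 kHz.
21.9 kHz > fs/2 = 20.9 kHz, folds to fs − 21.9 kHz = 19.9 kHz.
26.6 kHz > fs/2 = 20.9 kHz, folds to fs − 26.6 kHz = 15.2 kHz.
133.2 kHz mod fs = 7.8 kHz.
7.8 kHz ≤ fs/2 = 20.9 kHz, appears at 7.8 kHz.
25.4 kHz > fs/2 = 20.9 kHz, folds to fs − 25.4 kHz = 16.4 kHz.
68.4 kHz mod fs = 26.6 kHz.
26.6 kHz > fs/2 = 20.9 kHz, folds to fs − 26.6 kHz = 15.2 kHz.
26.6 kHz and 68.4 kHz both map to 15.2 kHz.

26.6 kHz, 68.4 kHz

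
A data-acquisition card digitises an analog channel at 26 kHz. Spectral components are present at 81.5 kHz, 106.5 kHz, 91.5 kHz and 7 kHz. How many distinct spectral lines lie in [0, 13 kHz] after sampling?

fs/2 = 13 kHz.
81.5 kHz mod fs = 3.5 kHz.
3.5 kHz ≤ fs/2 = 13 kHz, appears at 3.5 kHz.
106.5 kHz mod fs = 2.5 kHz.
2.5 kHz ≤ fs/2 = 13 kHz, appears at 2.5 kHz.
91.5 kHz mod fs = 13.5 kHz.
13.5 kHz > fs/2 = 13 kHz, folds to fs − 13.5 kHz = 12.5 kHz.
7 kHz ≤ fs/2 = 13 kHz, passes unchanged.
Distinct values: {2.5 kHz, 3.5 kHz, 7 kHz, 12.5 kHz} → 4.

4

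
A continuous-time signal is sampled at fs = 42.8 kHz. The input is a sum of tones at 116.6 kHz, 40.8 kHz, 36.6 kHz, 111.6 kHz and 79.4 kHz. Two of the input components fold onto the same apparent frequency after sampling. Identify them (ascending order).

36.6 kHz, 79.4 kHz

fs/2 = 21.4 kHz.
116.6 kHz mod fs = 31 kHz.
31 kHz > fs/2 = 21.4 kHz, folds to fs − 31 kHz = 11.8 kHz.
40.8 kHz > fs/2 = 21.4 kHz, folds to fs − 40.8 kHz = 2 kHz.
36.6 kHz > fs/2 = 21.4 kHz, folds to fs − 36.6 kHz = 6.2 kHz.
111.6 kHz mod fs = 26 kHz.
26 kHz > fs/2 = 21.4 kHz, folds to fs − 26 kHz = 16.8 kHz.
79.4 kHz mod fs = 36.6 kHz.
36.6 kHz > fs/2 = 21.4 kHz, folds to fs − 36.6 kHz = 6.2 kHz.
36.6 kHz and 79.4 kHz both map to 6.2 kHz.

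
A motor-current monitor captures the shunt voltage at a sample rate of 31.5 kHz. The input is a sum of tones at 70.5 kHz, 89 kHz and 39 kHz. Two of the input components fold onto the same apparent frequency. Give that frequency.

7.5 kHz

fs/2 = 15.75 kHz.
70.5 kHz mod fs = 7.5 kHz.
7.5 kHz ≤ fs/2 = 15.75 kHz, appears at 7.5 kHz.
89 kHz mod fs = 26 kHz.
26 kHz > fs/2 = 15.75 kHz, folds to fs − 26 kHz = 5.5 kHz.
39 kHz mod fs = 7.5 kHz.
7.5 kHz ≤ fs/2 = 15.75 kHz, appears at 7.5 kHz.
39 kHz and 70.5 kHz both map to 7.5 kHz.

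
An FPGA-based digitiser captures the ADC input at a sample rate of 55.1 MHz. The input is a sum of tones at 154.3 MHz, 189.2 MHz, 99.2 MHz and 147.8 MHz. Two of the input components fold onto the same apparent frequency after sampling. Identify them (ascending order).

99.2 MHz, 154.3 MHz

fs/2 = 27.55 MHz.
154.3 MHz mod fs = 44.1 MHz.
44.1 MHz > fs/2 = 27.55 MHz, folds to fs − 44.1 MHz = 11 MHz.
189.2 MHz mod fs = 23.9 MHz.
23.9 MHz ≤ fs/2 = 27.55 MHz, appears at 23.9 MHz.
99.2 MHz mod fs = 44.1 MHz.
44.1 MHz > fs/2 = 27.55 MHz, folds to fs − 44.1 MHz = 11 MHz.
147.8 MHz mod fs = 37.6 MHz.
37.6 MHz > fs/2 = 27.55 MHz, folds to fs − 37.6 MHz = 17.5 MHz.
99.2 MHz and 154.3 MHz both map to 11 MHz.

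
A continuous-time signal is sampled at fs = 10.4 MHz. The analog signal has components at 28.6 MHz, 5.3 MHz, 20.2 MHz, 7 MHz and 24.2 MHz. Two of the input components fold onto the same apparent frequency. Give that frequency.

fs/2 = 5.2 MHz.
28.6 MHz mod fs = 7.8 MHz.
7.8 MHz > fs/2 = 5.2 MHz, folds to fs − 7.8 MHz = 2.6 MHz.
5.3 MHz > fs/2 = 5.2 MHz, folds to fs − 5.3 MHz = 5.1 MHz.
20.2 MHz mod fs = 9.8 MHz.
9.8 MHz > fs/2 = 5.2 MHz, folds to fs − 9.8 MHz = 0.6 MHz.
7 MHz > fs/2 = 5.2 MHz, folds to fs − 7 MHz = 3.4 MHz.
24.2 MHz mod fs = 3.4 MHz.
3.4 MHz ≤ fs/2 = 5.2 MHz, appears at 3.4 MHz.
7 MHz and 24.2 MHz both map to 3.4 MHz.

3.4 MHz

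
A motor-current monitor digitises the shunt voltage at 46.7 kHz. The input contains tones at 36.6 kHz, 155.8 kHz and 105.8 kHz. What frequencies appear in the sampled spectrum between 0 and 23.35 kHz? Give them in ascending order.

10.1 kHz, 12.4 kHz, 15.7 kHz

fs/2 = 23.35 kHz.
36.6 kHz > fs/2 = 23.35 kHz, folds to fs − 36.6 kHz = 10.1 kHz.
155.8 kHz mod fs = 15.7 kHz.
15.7 kHz ≤ fs/2 = 23.35 kHz, appears at 15.7 kHz.
105.8 kHz mod fs = 12.4 kHz.
12.4 kHz ≤ fs/2 = 23.35 kHz, appears at 12.4 kHz.
Distinct values: {10.1 kHz, 12.4 kHz, 15.7 kHz}.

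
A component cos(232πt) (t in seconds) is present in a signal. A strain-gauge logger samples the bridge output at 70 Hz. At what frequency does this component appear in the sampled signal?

24 Hz

ω = 232π rad/s → f = ω/(2π) = 116 Hz.
116 Hz mod fs = 46 Hz.
46 Hz > fs/2 = 35 Hz, folds to fs − 46 Hz = 24 Hz.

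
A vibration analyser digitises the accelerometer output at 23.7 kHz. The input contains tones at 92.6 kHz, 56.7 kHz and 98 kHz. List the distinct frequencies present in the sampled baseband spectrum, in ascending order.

2.2 kHz, 3.2 kHz, 9.3 kHz

fs/2 = 11.85 kHz.
92.6 kHz mod fs = 21.5 kHz.
21.5 kHz > fs/2 = 11.85 kHz, folds to fs − 21.5 kHz = 2.2 kHz.
56.7 kHz mod fs = 9.3 kHz.
9.3 kHz ≤ fs/2 = 11.85 kHz, appears at 9.3 kHz.
98 kHz mod fs = 3.2 kHz.
3.2 kHz ≤ fs/2 = 11.85 kHz, appears at 3.2 kHz.
Distinct values: {2.2 kHz, 3.2 kHz, 9.3 kHz}.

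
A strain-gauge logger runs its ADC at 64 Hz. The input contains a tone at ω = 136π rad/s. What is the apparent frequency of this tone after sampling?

ω = 136π rad/s → f = ω/(2π) = 68 Hz.
68 Hz mod fs = 4 Hz.
4 Hz ≤ fs/2 = 32 Hz, appears at 4 Hz.

4 Hz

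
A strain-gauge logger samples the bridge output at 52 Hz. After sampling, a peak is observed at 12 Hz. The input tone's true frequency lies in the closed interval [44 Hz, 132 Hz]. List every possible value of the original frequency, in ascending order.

Frequencies that alias to 12 Hz are k·fs ± 12 Hz for integer k ≥ 0.
k=0: 12 Hz.
k=1: 40 Hz, 64 Hz.
k=2: 92 Hz, 116 Hz.
k=3: 144 Hz, 168 Hz.
Within [44 Hz, 132 Hz]: 64 Hz, 92 Hz, 116 Hz.

64 Hz, 92 Hz, 116 Hz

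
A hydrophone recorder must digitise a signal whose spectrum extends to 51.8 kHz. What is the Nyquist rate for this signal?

103.6 kHz

Nyquist rate = 2 × 51.8 kHz = 103.6 kHz.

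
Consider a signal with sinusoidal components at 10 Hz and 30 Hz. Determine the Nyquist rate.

Highest-frequency component: 30 Hz.
Nyquist rate = 2 × 30 Hz = 60 Hz.

60 Hz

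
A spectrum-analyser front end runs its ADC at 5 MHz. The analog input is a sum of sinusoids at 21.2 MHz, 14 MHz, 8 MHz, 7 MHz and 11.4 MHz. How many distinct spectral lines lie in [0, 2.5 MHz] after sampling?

4

fs/2 = 2.5 MHz.
21.2 MHz mod fs = 1.2 MHz.
1.2 MHz ≤ fs/2 = 2.5 MHz, appears at 1.2 MHz.
14 MHz mod fs = 4 MHz.
4 MHz > fs/2 = 2.5 MHz, folds to fs − 4 MHz = 1 MHz.
8 MHz mod fs = 3 MHz.
3 MHz > fs/2 = 2.5 MHz, folds to fs − 3 MHz = 2 MHz.
7 MHz mod fs = 2 MHz.
2 MHz ≤ fs/2 = 2.5 MHz, appears at 2 MHz.
11.4 MHz mod fs = 1.4 MHz.
1.4 MHz ≤ fs/2 = 2.5 MHz, appears at 1.4 MHz.
Distinct values: {1 MHz, 1.2 MHz, 1.4 MHz, 2 MHz} → 4.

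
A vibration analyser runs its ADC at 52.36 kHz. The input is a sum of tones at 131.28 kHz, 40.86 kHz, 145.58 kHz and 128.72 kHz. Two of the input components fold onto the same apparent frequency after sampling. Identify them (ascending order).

fs/2 = 26.18 kHz.
131.28 kHz mod fs = 26.56 kHz.
26.56 kHz > fs/2 = 26.18 kHz, folds to fs − 26.56 kHz = 25.8 kHz.
40.86 kHz > fs/2 = 26.18 kHz, folds to fs − 40.86 kHz = 11.5 kHz.
145.58 kHz mod fs = 40.86 kHz.
40.86 kHz > fs/2 = 26.18 kHz, folds to fs − 40.86 kHz = 11.5 kHz.
128.72 kHz mod fs = 24 kHz.
24 kHz ≤ fs/2 = 26.18 kHz, appears at 24 kHz.
40.86 kHz and 145.58 kHz both map to 11.5 kHz.

40.86 kHz, 145.58 kHz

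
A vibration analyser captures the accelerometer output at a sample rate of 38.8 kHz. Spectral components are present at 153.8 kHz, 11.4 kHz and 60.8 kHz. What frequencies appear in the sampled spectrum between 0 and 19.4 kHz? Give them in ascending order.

fs/2 = 19.4 kHz.
153.8 kHz mod fs = 37.4 kHz.
37.4 kHz > fs/2 = 19.4 kHz, folds to fs − 37.4 kHz = 1.4 kHz.
11.4 kHz ≤ fs/2 = 19.4 kHz, passes unchanged.
60.8 kHz mod fs = 22 kHz.
22 kHz > fs/2 = 19.4 kHz, folds to fs − 22 kHz = 16.8 kHz.
Distinct values: {1.4 kHz, 11.4 kHz, 16.8 kHz}.

1.4 kHz, 11.4 kHz, 16.8 kHz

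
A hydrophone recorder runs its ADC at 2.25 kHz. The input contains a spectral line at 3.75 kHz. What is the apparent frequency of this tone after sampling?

0.75 kHz

3.75 kHz mod fs = 1.5 kHz.
1.5 kHz > fs/2 = 1.125 kHz, folds to fs − 1.5 kHz = 0.75 kHz.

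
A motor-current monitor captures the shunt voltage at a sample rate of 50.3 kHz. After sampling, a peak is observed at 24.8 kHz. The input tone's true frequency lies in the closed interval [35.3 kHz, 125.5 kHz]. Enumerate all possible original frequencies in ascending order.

75.1 kHz, 75.8 kHz, 125.4 kHz

Frequencies that alias to 24.8 kHz are k·fs ± 24.8 kHz for integer k ≥ 0.
k=0: 24.8 kHz.
k=1: 25.5 kHz, 75.1 kHz.
k=2: 75.8 kHz, 125.4 kHz.
k=3: 126.1 kHz, 175.7 kHz.
Within [35.3 kHz, 125.5 kHz]: 75.1 kHz, 75.8 kHz, 125.4 kHz.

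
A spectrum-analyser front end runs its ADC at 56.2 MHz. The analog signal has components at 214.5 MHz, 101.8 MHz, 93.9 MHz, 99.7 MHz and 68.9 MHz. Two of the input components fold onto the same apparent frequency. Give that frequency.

12.7 MHz

fs/2 = 28.1 MHz.
214.5 MHz mod fs = 45.9 MHz.
45.9 MHz > fs/2 = 28.1 MHz, folds to fs − 45.9 MHz = 10.3 MHz.
101.8 MHz mod fs = 45.6 MHz.
45.6 MHz > fs/2 = 28.1 MHz, folds to fs − 45.6 MHz = 10.6 MHz.
93.9 MHz mod fs = 37.7 MHz.
37.7 MHz > fs/2 = 28.1 MHz, folds to fs − 37.7 MHz = 18.5 MHz.
99.7 MHz mod fs = 43.5 MHz.
43.5 MHz > fs/2 = 28.1 MHz, folds to fs − 43.5 MHz = 12.7 MHz.
68.9 MHz mod fs = 12.7 MHz.
12.7 MHz ≤ fs/2 = 28.1 MHz, appears at 12.7 MHz.
68.9 MHz and 99.7 MHz both map to 12.7 MHz.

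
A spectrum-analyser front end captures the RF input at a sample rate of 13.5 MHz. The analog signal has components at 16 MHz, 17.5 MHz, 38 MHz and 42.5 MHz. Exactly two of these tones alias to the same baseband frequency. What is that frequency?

2.5 MHz

fs/2 = 6.75 MHz.
16 MHz mod fs = 2.5 MHz.
2.5 MHz ≤ fs/2 = 6.75 MHz, appears at 2.5 MHz.
17.5 MHz mod fs = 4 MHz.
4 MHz ≤ fs/2 = 6.75 MHz, appears at 4 MHz.
38 MHz mod fs = 11 MHz.
11 MHz > fs/2 = 6.75 MHz, folds to fs − 11 MHz = 2.5 MHz.
42.5 MHz mod fs = 2 MHz.
2 MHz ≤ fs/2 = 6.75 MHz, appears at 2 MHz.
16 MHz and 38 MHz both map to 2.5 MHz.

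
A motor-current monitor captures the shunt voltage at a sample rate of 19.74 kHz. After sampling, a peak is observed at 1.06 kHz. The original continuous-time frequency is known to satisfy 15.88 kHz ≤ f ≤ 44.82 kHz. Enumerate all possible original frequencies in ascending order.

18.68 kHz, 20.8 kHz, 38.42 kHz, 40.54 kHz

Frequencies that alias to 1.06 kHz are k·fs ± 1.06 kHz for integer k ≥ 0.
k=0: 1.06 kHz.
k=1: 18.68 kHz, 20.8 kHz.
k=2: 38.42 kHz, 40.54 kHz.
k=3: 58.16 kHz, 60.28 kHz.
Within [15.88 kHz, 44.82 kHz]: 18.68 kHz, 20.8 kHz, 38.42 kHz, 40.54 kHz.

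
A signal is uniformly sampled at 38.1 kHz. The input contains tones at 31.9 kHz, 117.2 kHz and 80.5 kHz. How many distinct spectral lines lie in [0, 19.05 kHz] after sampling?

fs/2 = 19.05 kHz.
31.9 kHz > fs/2 = 19.05 kHz, folds to fs − 31.9 kHz = 6.2 kHz.
117.2 kHz mod fs = 2.9 kHz.
2.9 kHz ≤ fs/2 = 19.05 kHz, appears at 2.9 kHz.
80.5 kHz mod fs = 4.3 kHz.
4.3 kHz ≤ fs/2 = 19.05 kHz, appears at 4.3 kHz.
Distinct values: {2.9 kHz, 4.3 kHz, 6.2 kHz} → 3.

3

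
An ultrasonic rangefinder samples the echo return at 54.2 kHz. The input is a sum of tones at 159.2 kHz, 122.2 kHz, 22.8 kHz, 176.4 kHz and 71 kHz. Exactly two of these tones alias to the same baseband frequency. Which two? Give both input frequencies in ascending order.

122.2 kHz, 176.4 kHz

fs/2 = 27.1 kHz.
159.2 kHz mod fs = 50.8 kHz.
50.8 kHz > fs/2 = 27.1 kHz, folds to fs − 50.8 kHz = 3.4 kHz.
122.2 kHz mod fs = 13.8 kHz.
13.8 kHz ≤ fs/2 = 27.1 kHz, appears at 13.8 kHz.
22.8 kHz ≤ fs/2 = 27.1 kHz, passes unchanged.
176.4 kHz mod fs = 13.8 kHz.
13.8 kHz ≤ fs/2 = 27.1 kHz, appears at 13.8 kHz.
71 kHz mod fs = 16.8 kHz.
16.8 kHz ≤ fs/2 = 27.1 kHz, appears at 16.8 kHz.
122.2 kHz and 176.4 kHz both map to 13.8 kHz.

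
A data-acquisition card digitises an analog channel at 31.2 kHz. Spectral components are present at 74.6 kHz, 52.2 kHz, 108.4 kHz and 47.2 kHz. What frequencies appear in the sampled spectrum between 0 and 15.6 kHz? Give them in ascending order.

fs/2 = 15.6 kHz.
74.6 kHz mod fs = 12.2 kHz.
12.2 kHz ≤ fs/2 = 15.6 kHz, appears at 12.2 kHz.
52.2 kHz mod fs = 21 kHz.
21 kHz > fs/2 = 15.6 kHz, folds to fs − 21 kHz = 10.2 kHz.
108.4 kHz mod fs = 14.8 kHz.
14.8 kHz ≤ fs/2 = 15.6 kHz, appears at 14.8 kHz.
47.2 kHz mod fs = 16 kHz.
16 kHz > fs/2 = 15.6 kHz, folds to fs − 16 kHz = 15.2 kHz.
Distinct values: {10.2 kHz, 12.2 kHz, 14.8 kHz, 15.2 kHz}.

10.2 kHz, 12.2 kHz, 14.8 kHz, 15.2 kHz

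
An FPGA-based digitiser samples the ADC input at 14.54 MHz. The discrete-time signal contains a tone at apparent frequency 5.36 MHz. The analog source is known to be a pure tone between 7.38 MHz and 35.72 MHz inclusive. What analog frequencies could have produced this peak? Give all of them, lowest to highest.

Frequencies that alias to 5.36 MHz are k·fs ± 5.36 MHz for integer k ≥ 0.
k=0: 5.36 MHz.
k=1: 9.18 MHz, 19.9 MHz.
k=2: 23.72 MHz, 34.44 MHz.
k=3: 38.26 MHz, 48.98 MHz.
Within [7.38 MHz, 35.72 MHz]: 9.18 MHz, 19.9 MHz, 23.72 MHz, 34.44 MHz.

9.18 MHz, 19.9 MHz, 23.72 MHz, 34.44 MHz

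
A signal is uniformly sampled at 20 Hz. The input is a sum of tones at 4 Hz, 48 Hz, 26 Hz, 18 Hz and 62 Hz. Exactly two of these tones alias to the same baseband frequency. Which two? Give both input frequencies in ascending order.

18 Hz, 62 Hz

fs/2 = 10 Hz.
4 Hz ≤ fs/2 = 10 Hz, passes unchanged.
48 Hz mod fs = 8 Hz.
8 Hz ≤ fs/2 = 10 Hz, appears at 8 Hz.
26 Hz mod fs = 6 Hz.
6 Hz ≤ fs/2 = 10 Hz, appears at 6 Hz.
18 Hz > fs/2 = 10 Hz, folds to fs − 18 Hz = 2 Hz.
62 Hz mod fs = 2 Hz.
2 Hz ≤ fs/2 = 10 Hz, appears at 2 Hz.
18 Hz and 62 Hz both map to 2 Hz.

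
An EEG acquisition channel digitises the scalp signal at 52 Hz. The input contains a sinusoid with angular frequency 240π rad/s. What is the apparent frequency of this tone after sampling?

16 Hz

ω = 240π rad/s → f = ω/(2π) = 120 Hz.
120 Hz mod fs = 16 Hz.
16 Hz ≤ fs/2 = 26 Hz, appears at 16 Hz.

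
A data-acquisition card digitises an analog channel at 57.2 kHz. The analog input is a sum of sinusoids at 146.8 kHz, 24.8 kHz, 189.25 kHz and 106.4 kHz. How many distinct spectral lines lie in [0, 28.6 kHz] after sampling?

fs/2 = 28.6 kHz.
146.8 kHz mod fs = 32.4 kHz.
32.4 kHz > fs/2 = 28.6 kHz, folds to fs − 32.4 kHz = 24.8 kHz.
24.8 kHz ≤ fs/2 = 28.6 kHz, passes unchanged.
189.25 kHz mod fs = 17.65 kHz.
17.65 kHz ≤ fs/2 = 28.6 kHz, appears at 17.65 kHz.
106.4 kHz mod fs = 49.2 kHz.
49.2 kHz > fs/2 = 28.6 kHz, folds to fs − 49.2 kHz = 8 kHz.
Distinct values: {8 kHz, 17.65 kHz, 24.8 kHz} → 3.

3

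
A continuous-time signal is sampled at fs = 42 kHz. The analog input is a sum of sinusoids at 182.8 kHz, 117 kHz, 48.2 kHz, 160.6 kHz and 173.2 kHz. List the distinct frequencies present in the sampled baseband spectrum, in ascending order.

fs/2 = 21 kHz.
182.8 kHz mod fs = 14.8 kHz.
14.8 kHz ≤ fs/2 = 21 kHz, appears at 14.8 kHz.
117 kHz mod fs = 33 kHz.
33 kHz > fs/2 = 21 kHz, folds to fs − 33 kHz = 9 kHz.
48.2 kHz mod fs = 6.2 kHz.
6.2 kHz ≤ fs/2 = 21 kHz, appears at 6.2 kHz.
160.6 kHz mod fs = 34.6 kHz.
34.6 kHz > fs/2 = 21 kHz, folds to fs − 34.6 kHz = 7.4 kHz.
173.2 kHz mod fs = 5.2 kHz.
5.2 kHz ≤ fs/2 = 21 kHz, appears at 5.2 kHz.
Distinct values: {5.2 kHz, 6.2 kHz, 7.4 kHz, 9 kHz, 14.8 kHz}.

5.2 kHz, 6.2 kHz, 7.4 kHz, 9 kHz, 14.8 kHz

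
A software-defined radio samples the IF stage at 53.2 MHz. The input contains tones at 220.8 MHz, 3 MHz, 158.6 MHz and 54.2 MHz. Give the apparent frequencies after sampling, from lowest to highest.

fs/2 = 26.6 MHz.
220.8 MHz mod fs = 8 MHz.
8 MHz ≤ fs/2 = 26.6 MHz, appears at 8 MHz.
3 MHz ≤ fs/2 = 26.6 MHz, passes unchanged.
158.6 MHz mod fs = 52.2 MHz.
52.2 MHz > fs/2 = 26.6 MHz, folds to fs − 52.2 MHz = 1 MHz.
54.2 MHz mod fs = 1 MHz.
1 MHz ≤ fs/2 = 26.6 MHz, appears at 1 MHz.
Distinct values: {1 MHz, 3 MHz, 8 MHz}.

1 MHz, 3 MHz, 8 MHz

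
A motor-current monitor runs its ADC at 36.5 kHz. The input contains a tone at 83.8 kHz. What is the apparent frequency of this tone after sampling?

83.8 kHz mod fs = 10.8 kHz.
10.8 kHz ≤ fs/2 = 18.25 kHz, appears at 10.8 kHz.

10.8 kHz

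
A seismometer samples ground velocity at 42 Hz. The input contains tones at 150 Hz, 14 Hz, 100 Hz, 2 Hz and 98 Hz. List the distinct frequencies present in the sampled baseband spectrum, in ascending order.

2 Hz, 14 Hz, 16 Hz, 18 Hz

fs/2 = 21 Hz.
150 Hz mod fs = 24 Hz.
24 Hz > fs/2 = 21 Hz, folds to fs − 24 Hz = 18 Hz.
14 Hz ≤ fs/2 = 21 Hz, passes unchanged.
100 Hz mod fs = 16 Hz.
16 Hz ≤ fs/2 = 21 Hz, appears at 16 Hz.
2 Hz ≤ fs/2 = 21 Hz, passes unchanged.
98 Hz mod fs = 14 Hz.
14 Hz ≤ fs/2 = 21 Hz, appears at 14 Hz.
Distinct values: {2 Hz, 14 Hz, 16 Hz, 18 Hz}.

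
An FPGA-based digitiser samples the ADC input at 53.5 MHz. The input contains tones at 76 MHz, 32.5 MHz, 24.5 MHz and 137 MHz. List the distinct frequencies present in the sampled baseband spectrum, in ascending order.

21 MHz, 22.5 MHz, 23.5 MHz, 24.5 MHz

fs/2 = 26.75 MHz.
76 MHz mod fs = 22.5 MHz.
22.5 MHz ≤ fs/2 = 26.75 MHz, appears at 22.5 MHz.
32.5 MHz > fs/2 = 26.75 MHz, folds to fs − 32.5 MHz = 21 MHz.
24.5 MHz ≤ fs/2 = 26.75 MHz, passes unchanged.
137 MHz mod fs = 30 MHz.
30 MHz > fs/2 = 26.75 MHz, folds to fs − 30 MHz = 23.5 MHz.
Distinct values: {21 MHz, 22.5 MHz, 23.5 MHz, 24.5 MHz}.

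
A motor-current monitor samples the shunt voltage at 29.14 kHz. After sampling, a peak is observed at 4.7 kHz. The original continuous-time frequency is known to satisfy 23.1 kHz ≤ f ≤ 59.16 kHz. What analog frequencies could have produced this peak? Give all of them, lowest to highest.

24.44 kHz, 33.84 kHz, 53.58 kHz

Frequencies that alias to 4.7 kHz are k·fs ± 4.7 kHz for integer k ≥ 0.
k=0: 4.7 kHz.
k=1: 24.44 kHz, 33.84 kHz.
k=2: 53.58 kHz, 62.98 kHz.
k=3: 82.72 kHz, 92.12 kHz.
Within [23.1 kHz, 59.16 kHz]: 24.44 kHz, 33.84 kHz, 53.58 kHz.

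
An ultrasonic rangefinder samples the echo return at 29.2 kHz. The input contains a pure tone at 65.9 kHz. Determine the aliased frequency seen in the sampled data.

7.5 kHz

65.9 kHz mod fs = 7.5 kHz.
7.5 kHz ≤ fs/2 = 14.6 kHz, appears at 7.5 kHz.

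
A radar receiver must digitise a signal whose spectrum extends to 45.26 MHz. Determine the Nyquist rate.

90.52 MHz

Nyquist rate = 2 × 45.26 MHz = 90.52 MHz.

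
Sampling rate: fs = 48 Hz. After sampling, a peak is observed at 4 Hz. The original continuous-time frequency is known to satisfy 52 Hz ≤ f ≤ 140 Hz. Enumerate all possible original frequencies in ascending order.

Frequencies that alias to 4 Hz are k·fs ± 4 Hz for integer k ≥ 0.
k=0: 4 Hz.
k=1: 44 Hz, 52 Hz.
k=2: 92 Hz, 100 Hz.
k=3: 140 Hz, 148 Hz.
k=4: 188 Hz, 196 Hz.
Within [52 Hz, 140 Hz]: 52 Hz, 92 Hz, 100 Hz, 140 Hz.

52 Hz, 92 Hz, 100 Hz, 140 Hz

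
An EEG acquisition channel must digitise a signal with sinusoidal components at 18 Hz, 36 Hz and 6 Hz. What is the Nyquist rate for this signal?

Highest-frequency component: 36 Hz.
Nyquist rate = 2 × 36 Hz = 72 Hz.

72 Hz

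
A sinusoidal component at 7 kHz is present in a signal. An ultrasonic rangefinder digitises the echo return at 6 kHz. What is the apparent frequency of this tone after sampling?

1 kHz

7 kHz mod fs = 1 kHz.
1 kHz ≤ fs/2 = 3 kHz, appears at 1 kHz.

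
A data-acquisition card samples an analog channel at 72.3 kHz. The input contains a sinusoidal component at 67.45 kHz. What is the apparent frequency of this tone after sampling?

67.45 kHz > fs/2 = 36.15 kHz, folds to fs − 67.45 kHz = 4.85 kHz.

4.85 kHz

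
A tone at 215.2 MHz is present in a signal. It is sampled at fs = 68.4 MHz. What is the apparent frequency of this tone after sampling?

215.2 MHz mod fs = 10 MHz.
10 MHz ≤ fs/2 = 34.2 MHz, appears at 10 MHz.

10 MHz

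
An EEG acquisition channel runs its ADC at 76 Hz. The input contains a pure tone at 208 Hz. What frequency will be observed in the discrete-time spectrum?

20 Hz

208 Hz mod fs = 56 Hz.
56 Hz > fs/2 = 38 Hz, folds to fs − 56 Hz = 20 Hz.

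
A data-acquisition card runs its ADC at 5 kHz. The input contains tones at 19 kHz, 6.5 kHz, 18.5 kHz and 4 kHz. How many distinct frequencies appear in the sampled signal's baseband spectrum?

fs/2 = 2.5 kHz.
19 kHz mod fs = 4 kHz.
4 kHz > fs/2 = 2.5 kHz, folds to fs − 4 kHz = 1 kHz.
6.5 kHz mod fs = 1.5 kHz.
1.5 kHz ≤ fs/2 = 2.5 kHz, appears at 1.5 kHz.
18.5 kHz mod fs = 3.5 kHz.
3.5 kHz > fs/2 = 2.5 kHz, folds to fs − 3.5 kHz = 1.5 kHz.
4 kHz > fs/2 = 2.5 kHz, folds to fs − 4 kHz = 1 kHz.
Distinct values: {1 kHz, 1.5 kHz} → 2.

2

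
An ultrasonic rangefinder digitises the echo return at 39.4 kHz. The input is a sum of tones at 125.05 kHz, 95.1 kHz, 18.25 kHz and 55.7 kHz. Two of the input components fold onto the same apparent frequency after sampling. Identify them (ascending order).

fs/2 = 19.7 kHz.
125.05 kHz mod fs = 6.85 kHz.
6.85 kHz ≤ fs/2 = 19.7 kHz, appears at 6.85 kHz.
95.1 kHz mod fs = 16.3 kHz.
16.3 kHz ≤ fs/2 = 19.7 kHz, appears at 16.3 kHz.
18.25 kHz ≤ fs/2 = 19.7 kHz, passes unchanged.
55.7 kHz mod fs = 16.3 kHz.
16.3 kHz ≤ fs/2 = 19.7 kHz, appears at 16.3 kHz.
55.7 kHz and 95.1 kHz both map to 16.3 kHz.

55.7 kHz, 95.1 kHz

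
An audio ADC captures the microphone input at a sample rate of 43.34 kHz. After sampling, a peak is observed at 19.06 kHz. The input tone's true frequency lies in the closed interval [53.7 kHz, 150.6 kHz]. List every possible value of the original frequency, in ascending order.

62.4 kHz, 67.62 kHz, 105.74 kHz, 110.96 kHz, 149.08 kHz

Frequencies that alias to 19.06 kHz are k·fs ± 19.06 kHz for integer k ≥ 0.
k=0: 19.06 kHz.
k=1: 24.28 kHz, 62.4 kHz.
k=2: 67.62 kHz, 105.74 kHz.
k=3: 110.96 kHz, 149.08 kHz.
k=4: 154.3 kHz, 192.42 kHz.
Within [53.7 kHz, 150.6 kHz]: 62.4 kHz, 67.62 kHz, 105.74 kHz, 110.96 kHz, 149.08 kHz.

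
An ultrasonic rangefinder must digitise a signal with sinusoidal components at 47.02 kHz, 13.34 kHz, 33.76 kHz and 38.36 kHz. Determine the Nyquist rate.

94.04 kHz

Highest-frequency component: 47.02 kHz.
Nyquist rate = 2 × 47.02 kHz = 94.04 kHz.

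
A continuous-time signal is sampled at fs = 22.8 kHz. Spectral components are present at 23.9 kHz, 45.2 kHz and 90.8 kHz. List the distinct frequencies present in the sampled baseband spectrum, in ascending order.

fs/2 = 11.4 kHz.
23.9 kHz mod fs = 1.1 kHz.
1.1 kHz ≤ fs/2 = 11.4 kHz, appears at 1.1 kHz.
45.2 kHz mod fs = 22.4 kHz.
22.4 kHz > fs/2 = 11.4 kHz, folds to fs − 22.4 kHz = 0.4 kHz.
90.8 kHz mod fs = 22.4 kHz.
22.4 kHz > fs/2 = 11.4 kHz, folds to fs − 22.4 kHz = 0.4 kHz.
Distinct values: {0.4 kHz, 1.1 kHz}.

0.4 kHz, 1.1 kHz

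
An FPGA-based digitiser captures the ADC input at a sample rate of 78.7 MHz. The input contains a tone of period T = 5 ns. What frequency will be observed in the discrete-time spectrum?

T = 5 ns → f = 1/T = 200 MHz.
200 MHz mod fs = 42.6 MHz.
42.6 MHz > fs/2 = 39.35 MHz, folds to fs − 42.6 MHz = 36.1 MHz.

36.1 MHz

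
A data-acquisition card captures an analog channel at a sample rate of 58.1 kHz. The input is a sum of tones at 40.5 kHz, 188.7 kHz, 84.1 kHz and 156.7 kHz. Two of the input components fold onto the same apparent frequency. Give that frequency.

17.6 kHz

fs/2 = 29.05 kHz.
40.5 kHz > fs/2 = 29.05 kHz, folds to fs − 40.5 kHz = 17.6 kHz.
188.7 kHz mod fs = 14.4 kHz.
14.4 kHz ≤ fs/2 = 29.05 kHz, appears at 14.4 kHz.
84.1 kHz mod fs = 26 kHz.
26 kHz ≤ fs/2 = 29.05 kHz, appears at 26 kHz.
156.7 kHz mod fs = 40.5 kHz.
40.5 kHz > fs/2 = 29.05 kHz, folds to fs − 40.5 kHz = 17.6 kHz.
40.5 kHz and 156.7 kHz both map to 17.6 kHz.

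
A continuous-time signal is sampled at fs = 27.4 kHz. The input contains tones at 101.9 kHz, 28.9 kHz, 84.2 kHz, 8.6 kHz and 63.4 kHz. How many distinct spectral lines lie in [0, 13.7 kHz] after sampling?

4

fs/2 = 13.7 kHz.
101.9 kHz mod fs = 19.7 kHz.
19.7 kHz > fs/2 = 13.7 kHz, folds to fs − 19.7 kHz = 7.7 kHz.
28.9 kHz mod fs = 1.5 kHz.
1.5 kHz ≤ fs/2 = 13.7 kHz, appears at 1.5 kHz.
84.2 kHz mod fs = 2 kHz.
2 kHz ≤ fs/2 = 13.7 kHz, appears at 2 kHz.
8.6 kHz ≤ fs/2 = 13.7 kHz, passes unchanged.
63.4 kHz mod fs = 8.6 kHz.
8.6 kHz ≤ fs/2 = 13.7 kHz, appears at 8.6 kHz.
Distinct values: {1.5 kHz, 2 kHz, 7.7 kHz, 8.6 kHz} → 4.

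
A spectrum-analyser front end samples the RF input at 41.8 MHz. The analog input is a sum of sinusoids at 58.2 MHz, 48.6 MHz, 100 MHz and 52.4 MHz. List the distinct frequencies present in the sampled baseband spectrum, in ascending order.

fs/2 = 20.9 MHz.
58.2 MHz mod fs = 16.4 MHz.
16.4 MHz ≤ fs/2 = 20.9 MHz, appears at 16.4 MHz.
48.6 MHz mod fs = 6.8 MHz.
6.8 MHz ≤ fs/2 = 20.9 MHz, appears at 6.8 MHz.
100 MHz mod fs = 16.4 MHz.
16.4 MHz ≤ fs/2 = 20.9 MHz, appears at 16.4 MHz.
52.4 MHz mod fs = 10.6 MHz.
10.6 MHz ≤ fs/2 = 20.9 MHz, appears at 10.6 MHz.
Distinct values: {6.8 MHz, 10.6 MHz, 16.4 MHz}.

6.8 MHz, 10.6 MHz, 16.4 MHz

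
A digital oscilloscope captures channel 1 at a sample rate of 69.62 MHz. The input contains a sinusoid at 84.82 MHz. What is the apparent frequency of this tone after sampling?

15.2 MHz

84.82 MHz mod fs = 15.2 MHz.
15.2 MHz ≤ fs/2 = 34.81 MHz, appears at 15.2 MHz.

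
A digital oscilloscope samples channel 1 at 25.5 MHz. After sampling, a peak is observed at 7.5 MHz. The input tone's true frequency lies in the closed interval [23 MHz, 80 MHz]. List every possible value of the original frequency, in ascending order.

33 MHz, 43.5 MHz, 58.5 MHz, 69 MHz

Frequencies that alias to 7.5 MHz are k·fs ± 7.5 MHz for integer k ≥ 0.
k=0: 7.5 MHz.
k=1: 18 MHz, 33 MHz.
k=2: 43.5 MHz, 58.5 MHz.
k=3: 69 MHz, 84 MHz.
k=4: 94.5 MHz, 109.5 MHz.
Within [23 MHz, 80 MHz]: 33 MHz, 43.5 MHz, 58.5 MHz, 69 MHz.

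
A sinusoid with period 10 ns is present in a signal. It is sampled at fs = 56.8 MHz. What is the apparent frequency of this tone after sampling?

T = 10 ns → f = 1/T = 100 MHz.
100 MHz mod fs = 43.2 MHz.
43.2 MHz > fs/2 = 28.4 MHz, folds to fs − 43.2 MHz = 13.6 MHz.

13.6 MHz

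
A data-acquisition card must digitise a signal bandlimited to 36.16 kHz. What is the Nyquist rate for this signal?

72.32 kHz

Nyquist rate = 2 × 36.16 kHz = 72.32 kHz.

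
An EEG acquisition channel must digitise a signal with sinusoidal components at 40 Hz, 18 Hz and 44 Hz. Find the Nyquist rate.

88 Hz

Highest-frequency component: 44 Hz.
Nyquist rate = 2 × 44 Hz = 88 Hz.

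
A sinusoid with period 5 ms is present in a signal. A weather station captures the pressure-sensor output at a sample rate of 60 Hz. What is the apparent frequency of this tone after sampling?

20 Hz

T = 5 ms → f = 1/T = 200 Hz.
200 Hz mod fs = 20 Hz.
20 Hz ≤ fs/2 = 30 Hz, appears at 20 Hz.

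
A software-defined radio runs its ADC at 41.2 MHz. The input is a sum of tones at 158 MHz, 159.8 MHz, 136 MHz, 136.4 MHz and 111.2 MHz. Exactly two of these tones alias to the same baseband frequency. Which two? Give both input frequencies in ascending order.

111.2 MHz, 136 MHz

fs/2 = 20.6 MHz.
158 MHz mod fs = 34.4 MHz.
34.4 MHz > fs/2 = 20.6 MHz, folds to fs − 34.4 MHz = 6.8 MHz.
159.8 MHz mod fs = 36.2 MHz.
36.2 MHz > fs/2 = 20.6 MHz, folds to fs − 36.2 MHz = 5 MHz.
136 MHz mod fs = 12.4 MHz.
12.4 MHz ≤ fs/2 = 20.6 MHz, appears at 12.4 MHz.
136.4 MHz mod fs = 12.8 MHz.
12.8 MHz ≤ fs/2 = 20.6 MHz, appears at 12.8 MHz.
111.2 MHz mod fs = 28.8 MHz.
28.8 MHz > fs/2 = 20.6 MHz, folds to fs − 28.8 MHz = 12.4 MHz.
111.2 MHz and 136 MHz both map to 12.4 MHz.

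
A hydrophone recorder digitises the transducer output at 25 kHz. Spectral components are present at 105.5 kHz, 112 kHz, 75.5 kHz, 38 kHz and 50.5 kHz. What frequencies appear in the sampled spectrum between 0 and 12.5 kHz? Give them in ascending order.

0.5 kHz, 5.5 kHz, 12 kHz

fs/2 = 12.5 kHz.
105.5 kHz mod fs = 5.5 kHz.
5.5 kHz ≤ fs/2 = 12.5 kHz, appears at 5.5 kHz.
112 kHz mod fs = 12 kHz.
12 kHz ≤ fs/2 = 12.5 kHz, appears at 12 kHz.
75.5 kHz mod fs = 0.5 kHz.
0.5 kHz ≤ fs/2 = 12.5 kHz, appears at 0.5 kHz.
38 kHz mod fs = 13 kHz.
13 kHz > fs/2 = 12.5 kHz, folds to fs − 13 kHz = 12 kHz.
50.5 kHz mod fs = 0.5 kHz.
0.5 kHz ≤ fs/2 = 12.5 kHz, appears at 0.5 kHz.
Distinct values: {0.5 kHz, 5.5 kHz, 12 kHz}.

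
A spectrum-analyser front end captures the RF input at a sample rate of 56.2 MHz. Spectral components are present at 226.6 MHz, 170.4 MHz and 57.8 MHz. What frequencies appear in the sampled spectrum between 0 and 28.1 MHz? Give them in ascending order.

fs/2 = 28.1 MHz.
226.6 MHz mod fs = 1.8 MHz.
1.8 MHz ≤ fs/2 = 28.1 MHz, appears at 1.8 MHz.
170.4 MHz mod fs = 1.8 MHz.
1.8 MHz ≤ fs/2 = 28.1 MHz, appears at 1.8 MHz.
57.8 MHz mod fs = 1.6 MHz.
1.6 MHz ≤ fs/2 = 28.1 MHz, appears at 1.6 MHz.
Distinct values: {1.6 MHz, 1.8 MHz}.

1.6 MHz, 1.8 MHz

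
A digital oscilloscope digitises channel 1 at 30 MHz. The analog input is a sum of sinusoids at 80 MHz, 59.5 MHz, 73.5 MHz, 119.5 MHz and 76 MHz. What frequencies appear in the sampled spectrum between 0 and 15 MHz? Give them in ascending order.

fs/2 = 15 MHz.
80 MHz mod fs = 20 MHz.
20 MHz > fs/2 = 15 MHz, folds to fs − 20 MHz = 10 MHz.
59.5 MHz mod fs = 29.5 MHz.
29.5 MHz > fs/2 = 15 MHz, folds to fs − 29.5 MHz = 0.5 MHz.
73.5 MHz mod fs = 13.5 MHz.
13.5 MHz ≤ fs/2 = 15 MHz, appears at 13.5 MHz.
119.5 MHz mod fs = 29.5 MHz.
29.5 MHz > fs/2 = 15 MHz, folds to fs − 29.5 MHz = 0.5 MHz.
76 MHz mod fs = 16 MHz.
16 MHz > fs/2 = 15 MHz, folds to fs − 16 MHz = 14 MHz.
Distinct values: {0.5 MHz, 10 MHz, 13.5 MHz, 14 MHz}.

0.5 MHz, 10 MHz, 13.5 MHz, 14 MHz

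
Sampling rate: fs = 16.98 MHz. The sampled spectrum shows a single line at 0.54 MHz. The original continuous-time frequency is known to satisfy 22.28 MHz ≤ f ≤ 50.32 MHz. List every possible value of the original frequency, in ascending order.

Frequencies that alias to 0.54 MHz are k·fs ± 0.54 MHz for integer k ≥ 0.
k=0: 0.54 MHz.
k=1: 16.44 MHz, 17.52 MHz.
k=2: 33.42 MHz, 34.5 MHz.
k=3: 50.4 MHz, 51.48 MHz.
Within [22.28 MHz, 50.32 MHz]: 33.42 MHz, 34.5 MHz.

33.42 MHz, 34.5 MHz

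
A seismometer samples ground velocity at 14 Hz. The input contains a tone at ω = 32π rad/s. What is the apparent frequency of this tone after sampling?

ω = 32π rad/s → f = ω/(2π) = 16 Hz.
16 Hz mod fs = 2 Hz.
2 Hz ≤ fs/2 = 7 Hz, appears at 2 Hz.

2 Hz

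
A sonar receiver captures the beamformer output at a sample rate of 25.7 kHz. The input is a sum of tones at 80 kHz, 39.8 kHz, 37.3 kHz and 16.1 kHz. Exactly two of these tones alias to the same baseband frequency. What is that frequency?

11.6 kHz

fs/2 = 12.85 kHz.
80 kHz mod fs = 2.9 kHz.
2.9 kHz ≤ fs/2 = 12.85 kHz, appears at 2.9 kHz.
39.8 kHz mod fs = 14.1 kHz.
14.1 kHz > fs/2 = 12.85 kHz, folds to fs − 14.1 kHz = 11.6 kHz.
37.3 kHz mod fs = 11.6 kHz.
11.6 kHz ≤ fs/2 = 12.85 kHz, appears at 11.6 kHz.
16.1 kHz > fs/2 = 12.85 kHz, folds to fs − 16.1 kHz = 9.6 kHz.
37.3 kHz and 39.8 kHz both map to 11.6 kHz.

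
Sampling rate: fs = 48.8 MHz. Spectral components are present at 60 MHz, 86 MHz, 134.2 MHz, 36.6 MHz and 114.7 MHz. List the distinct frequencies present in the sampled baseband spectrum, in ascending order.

11.2 MHz, 11.6 MHz, 12.2 MHz, 17.1 MHz

fs/2 = 24.4 MHz.
60 MHz mod fs = 11.2 MHz.
11.2 MHz ≤ fs/2 = 24.4 MHz, appears at 11.2 MHz.
86 MHz mod fs = 37.2 MHz.
37.2 MHz > fs/2 = 24.4 MHz, folds to fs − 37.2 MHz = 11.6 MHz.
134.2 MHz mod fs = 36.6 MHz.
36.6 MHz > fs/2 = 24.4 MHz, folds to fs − 36.6 MHz = 12.2 MHz.
36.6 MHz > fs/2 = 24.4 MHz, folds to fs − 36.6 MHz = 12.2 MHz.
114.7 MHz mod fs = 17.1 MHz.
17.1 MHz ≤ fs/2 = 24.4 MHz, appears at 17.1 MHz.
Distinct values: {11.2 MHz, 11.6 MHz, 12.2 MHz, 17.1 MHz}.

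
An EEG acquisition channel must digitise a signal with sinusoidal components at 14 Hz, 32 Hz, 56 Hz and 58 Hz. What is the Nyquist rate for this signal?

Highest-frequency component: 58 Hz.
Nyquist rate = 2 × 58 Hz = 116 Hz.

116 Hz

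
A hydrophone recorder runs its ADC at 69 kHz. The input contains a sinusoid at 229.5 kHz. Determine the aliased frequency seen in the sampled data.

22.5 kHz

229.5 kHz mod fs = 22.5 kHz.
22.5 kHz ≤ fs/2 = 34.5 kHz, appears at 22.5 kHz.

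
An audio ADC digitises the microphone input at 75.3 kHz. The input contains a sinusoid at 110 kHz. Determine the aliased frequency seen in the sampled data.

110 kHz mod fs = 34.7 kHz.
34.7 kHz ≤ fs/2 = 37.65 kHz, appears at 34.7 kHz.

34.7 kHz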